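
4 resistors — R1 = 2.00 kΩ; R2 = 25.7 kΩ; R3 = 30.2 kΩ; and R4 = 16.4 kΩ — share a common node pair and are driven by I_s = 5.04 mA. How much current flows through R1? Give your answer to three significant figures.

Total conductance ΣG = 1/2.00 + 1/25.7 + 1/30.2 + 1/16.4 = 0.6330 (units of 1/kΩ).
By the current-divider rule, I = I_s · G_k/ΣG = 5.04 × 0.7899 = 3.981 mA.

I ≈ 3.98 mA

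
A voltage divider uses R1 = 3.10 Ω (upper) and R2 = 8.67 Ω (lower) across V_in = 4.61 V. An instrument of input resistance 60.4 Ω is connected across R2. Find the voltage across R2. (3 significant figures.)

First combine the lower leg with the load: R2 ‖ R_L = 7.582 Ω.
Voltage divider with the loaded lower leg: V_out = 4.61 × 7.582/(3.10 + 7.582) = 4.61 × 0.7098 = 3.272 V.

V_out ≈ 3.27 V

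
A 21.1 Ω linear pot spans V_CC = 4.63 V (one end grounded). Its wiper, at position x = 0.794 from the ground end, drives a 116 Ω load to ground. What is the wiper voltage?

V_out ≈ 3.57 V

Split the track: R_lower = x·R_p = 16.75 Ω, R_upper = (1−x)·R_p = 4.347 Ω.
(x·R_p) ‖ R_L = 14.64 Ω.
V_out = 4.63 × 14.64/(4.347 + 14.64) = 3.570 V.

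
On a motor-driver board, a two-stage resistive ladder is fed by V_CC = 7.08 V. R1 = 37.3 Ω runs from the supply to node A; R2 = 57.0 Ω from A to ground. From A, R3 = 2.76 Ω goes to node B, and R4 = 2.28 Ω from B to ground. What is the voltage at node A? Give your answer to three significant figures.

V_A ≈ 0.782 V

Looking into the second stage from A: R3 + R4 = 5.040 Ω appears in parallel with R2.
R2 ‖ (R3+R4) = 4.631 Ω.
V_A = 7.08 × 4.631/(37.3 + 4.631) = 0.7819 V.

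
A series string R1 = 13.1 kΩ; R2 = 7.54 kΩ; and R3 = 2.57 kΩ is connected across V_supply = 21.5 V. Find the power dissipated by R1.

Series current I = V_supply/ΣR = 21.5/23.21 = 0.9263 mA.
P = I²R = 0.8581 × 13.1 = 11.24 mW.

P ≈ 11.2 mW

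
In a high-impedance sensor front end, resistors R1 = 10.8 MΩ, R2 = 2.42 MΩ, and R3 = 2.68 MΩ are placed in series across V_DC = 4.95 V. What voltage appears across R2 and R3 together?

V ≈ 1.59 V

Series total: ΣR = 10.8 + 2.42 + 2.68 = 15.90 MΩ.
R_{R2..R3} = 2.42 + 2.68 = 5.100 MΩ.
By the voltage-divider rule, V = 4.95 × 5.100/15.90 = 1.588 V.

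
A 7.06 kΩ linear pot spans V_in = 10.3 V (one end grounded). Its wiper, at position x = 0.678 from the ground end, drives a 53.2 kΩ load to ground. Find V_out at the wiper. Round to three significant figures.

V_out ≈ 6.79 V

Lower segment x·R_p = 4.787 kΩ; upper segment (1−x)·R_p = 2.273 kΩ.
Lower segment in parallel with the load: 4.787 ‖ 53.2 = 4.392 kΩ.
Loaded-divider output: V_out = 10.3 × 0.6589 = 6.787 V.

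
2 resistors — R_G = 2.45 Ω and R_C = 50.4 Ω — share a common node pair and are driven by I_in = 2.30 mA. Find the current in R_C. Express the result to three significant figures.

With just two branches, the current splits inversely with resistance.
So I = 2.30 × 2.45/52.85 = 0.1066 mA.

I ≈ 0.107 mA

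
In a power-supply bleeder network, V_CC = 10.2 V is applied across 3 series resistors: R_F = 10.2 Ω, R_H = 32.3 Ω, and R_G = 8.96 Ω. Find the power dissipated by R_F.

P ≈ 0.401 W

Series current I = V_CC/ΣR = 10.2/51.46 = 0.1982 A.
P(R_F) = I²·R_F = (0.1982)² × 10.2 = 0.4007 W.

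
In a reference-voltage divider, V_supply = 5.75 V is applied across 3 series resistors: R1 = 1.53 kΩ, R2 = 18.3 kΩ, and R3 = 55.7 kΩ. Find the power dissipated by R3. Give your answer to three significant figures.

ΣR = 75.53 kΩ → I = 5.75/75.53 = 0.07613 mA.
P(R3) = I²·R3 = (0.07613)² × 55.7 = 0.3228 mW.

P ≈ 0.323 mW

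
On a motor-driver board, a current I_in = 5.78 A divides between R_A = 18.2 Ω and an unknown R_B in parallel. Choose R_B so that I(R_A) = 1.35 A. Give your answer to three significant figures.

R_B ≈ 5.55 Ω

In a two-way split, I_A/I_in = R_B/(R_A + R_B).
1.35/5.78 = R_B/(R_A + R_B) → R_B = R_A · (0.2336)/(1 − 0.2336) = 18.2 × 0.3047 = 5.546 Ω.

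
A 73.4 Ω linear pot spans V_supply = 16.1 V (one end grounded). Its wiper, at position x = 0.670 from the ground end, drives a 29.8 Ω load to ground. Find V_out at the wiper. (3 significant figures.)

Lower segment x·R_p = 49.18 Ω; upper segment (1−x)·R_p = 24.22 Ω.
R_L loads the lower segment: effective lower R = 18.56 Ω.
Then V_out = V_supply · 18.56/(24.22 + 18.56) = 6.984 V.

V_out ≈ 6.98 V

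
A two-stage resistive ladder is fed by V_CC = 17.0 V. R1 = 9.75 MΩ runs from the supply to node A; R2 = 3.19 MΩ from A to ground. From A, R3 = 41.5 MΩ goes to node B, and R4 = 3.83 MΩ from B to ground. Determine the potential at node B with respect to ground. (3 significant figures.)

V_B ≈ 0.336 V

Looking into the second stage from A: R3 + R4 = 45.33 MΩ appears in parallel with R2.
R2 ‖ (R3+R4) = 2.980 MΩ.
So V_A = 17.0 × 0.2341 = 3.980 V.
V_B = V_A × 0.08449 = 0.3363 V.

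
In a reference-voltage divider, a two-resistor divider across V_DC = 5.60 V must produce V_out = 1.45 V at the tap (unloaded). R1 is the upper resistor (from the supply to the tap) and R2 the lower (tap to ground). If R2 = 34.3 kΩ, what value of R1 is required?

The divider ratio is R2/(R1+R2) = 1.45/5.60 = 0.2589.
R1 = R2·(1/k − 1) = 34.3 × 2.862 = 98.17 kΩ.

R1 ≈ 98.2 kΩ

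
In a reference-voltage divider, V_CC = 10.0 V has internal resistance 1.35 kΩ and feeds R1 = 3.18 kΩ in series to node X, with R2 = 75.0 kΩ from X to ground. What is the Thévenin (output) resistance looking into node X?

R_th ≈ 4.27 kΩ

R1' = 1.35 + 3.18 = 4.530 kΩ (source resistance + R1).
Looking into X with the source shorted: R_th = R1'·R2/(R1'+R2) = 4.530 × 75.0/79.53 = 4.272 kΩ.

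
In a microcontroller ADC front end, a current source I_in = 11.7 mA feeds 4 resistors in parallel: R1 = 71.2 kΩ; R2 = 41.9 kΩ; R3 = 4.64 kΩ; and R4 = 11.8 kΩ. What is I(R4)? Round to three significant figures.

I ≈ 2.93 mA

Total conductance ΣG = 1/71.2 + 1/41.9 + 1/4.64 + 1/11.8 = 0.3382 (units of 1/kΩ).
Current divider: I(R4) = I_in · G_k/ΣG = 11.7 × (0.08475/0.3382) = 11.7 × 0.2506 = 2.932 mA.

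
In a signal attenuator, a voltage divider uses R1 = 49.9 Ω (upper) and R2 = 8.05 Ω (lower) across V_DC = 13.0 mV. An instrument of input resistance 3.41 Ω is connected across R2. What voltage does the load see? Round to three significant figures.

The load sits in parallel with R2, giving an effective lower resistance R2' = R2·R_L/(R2+R_L) = 2.395 Ω.
Then V_out = V_DC · R2'/(R1 + R2') = 13.0 × 2.395/52.30 = 0.5955 mV.

V_out ≈ 0.595 mV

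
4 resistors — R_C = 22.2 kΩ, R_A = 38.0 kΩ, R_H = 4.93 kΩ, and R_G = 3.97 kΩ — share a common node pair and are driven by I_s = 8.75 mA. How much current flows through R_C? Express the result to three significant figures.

ΣG = 1/22.2 + 1/38.0 + 1/4.93 + 1/3.97 = 0.5261.
By the current-divider rule, I = I_s · G_k/ΣG = 8.75 × 0.08562 = 0.7492 mA.

I ≈ 0.749 mA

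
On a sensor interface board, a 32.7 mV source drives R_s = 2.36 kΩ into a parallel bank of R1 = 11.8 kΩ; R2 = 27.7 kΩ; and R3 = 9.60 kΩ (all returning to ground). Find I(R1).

I ≈ 1.81 µA

Combine the parallel branches: R_p = (1/11.8 + 1/27.7 + 1/9.60)⁻¹ = 4.444 kΩ.
Node voltage V_A = V_supply · R_p/(R_s + R_p) = 32.7 × 0.6532 = 21.36 mV.
I(R1) = V_A / R1 = 21.36/11.8 = 1.810 µA.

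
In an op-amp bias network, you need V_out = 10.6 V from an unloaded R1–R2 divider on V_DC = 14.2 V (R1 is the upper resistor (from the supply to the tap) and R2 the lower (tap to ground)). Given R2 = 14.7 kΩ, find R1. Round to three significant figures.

R1 ≈ 4.99 kΩ

The divider ratio is R2/(R1+R2) = 10.6/14.2 = 0.7465.
So R1 = R2 · (V_DC/V_out − 1) = 14.7 × (14.2/10.6 − 1) = 14.7 × 0.3396 = 4.992 kΩ.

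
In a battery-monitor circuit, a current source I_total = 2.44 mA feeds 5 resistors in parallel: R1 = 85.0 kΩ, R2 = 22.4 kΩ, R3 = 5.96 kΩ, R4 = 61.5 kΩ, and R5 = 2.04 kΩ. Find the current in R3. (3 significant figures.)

I ≈ 0.560 mA

Conductances: ΣG = 1/85.0 + 1/22.4 + 1/5.96 + 1/61.5 + 1/2.04 = 0.7306 (1/kΩ).
By the current-divider rule, I = I_total · G_k/ΣG = 2.44 × 0.2296 = 0.5603 mA.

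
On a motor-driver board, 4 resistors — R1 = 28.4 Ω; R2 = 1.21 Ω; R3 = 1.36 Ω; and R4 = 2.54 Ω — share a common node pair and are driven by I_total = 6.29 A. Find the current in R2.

I ≈ 2.61 A

ΣG = 1/28.4 + 1/1.21 + 1/1.36 + 1/2.54 = 1.991.
R2 takes the fraction G_k/ΣG = 0.8264/1.991 = 0.4152, so I = 6.29 × 0.4152 = 2.611 A.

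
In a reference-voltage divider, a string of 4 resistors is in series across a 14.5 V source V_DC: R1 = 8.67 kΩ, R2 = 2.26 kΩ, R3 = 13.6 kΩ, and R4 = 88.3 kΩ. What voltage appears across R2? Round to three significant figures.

V ≈ 0.290 V

Total series resistance ΣR = 8.67 + 2.26 + 13.6 + 88.3 = 112.8 kΩ.
By the voltage-divider rule, V = 14.5 × 2.260/112.8 = 0.2904 V.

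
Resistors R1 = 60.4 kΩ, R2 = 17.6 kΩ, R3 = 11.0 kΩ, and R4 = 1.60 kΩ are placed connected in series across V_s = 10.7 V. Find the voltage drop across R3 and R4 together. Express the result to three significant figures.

Total series resistance ΣR = 60.4 + 17.6 + 11.0 + 1.60 = 90.60 kΩ.
R_{R3..R4} = 11.0 + 1.60 = 12.60 kΩ.
V = V_s · R/ΣR = 10.7 × 0.1391 = 1.488 V.

V ≈ 1.49 V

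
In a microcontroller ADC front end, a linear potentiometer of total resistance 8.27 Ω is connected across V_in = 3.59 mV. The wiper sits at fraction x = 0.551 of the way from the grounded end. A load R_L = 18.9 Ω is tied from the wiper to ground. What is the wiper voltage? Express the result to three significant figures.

The pot divides into 3.713 Ω above the wiper and 4.557 Ω below.
(x·R_p) ‖ R_L = 3.672 Ω.
Then V_out = V_in · 3.672/(3.713 + 3.672) = 1.785 mV.

V_out ≈ 1.78 mV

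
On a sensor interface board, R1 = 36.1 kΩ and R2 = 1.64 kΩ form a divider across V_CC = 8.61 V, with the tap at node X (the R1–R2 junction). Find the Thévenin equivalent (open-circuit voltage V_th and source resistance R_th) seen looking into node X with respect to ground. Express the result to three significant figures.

Open-circuit (no load on X): V_th = V_CC · R2/(R1 + R2) = 8.61 × 1.64/(36.10 + 1.64) = 0.3741 V.
With V_CC suppressed (replaced by a short), R_th = R1 ‖ R2 = (36.10 × 1.64)/(36.10 + 1.64) = 1.569 kΩ.

V_th ≈ 0.374 V, R_th ≈ 1.57 kΩ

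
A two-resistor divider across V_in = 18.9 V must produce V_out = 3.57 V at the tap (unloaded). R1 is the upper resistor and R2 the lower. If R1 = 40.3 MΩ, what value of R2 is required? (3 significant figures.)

Required fraction k = V_out/V_in = 0.1889.
So R2 = R1 · V_out/(V_in − V_out) = 40.3 × 3.57/(18.9 − 3.57) = 40.3 × 0.2329 = 9.385 MΩ.

R2 ≈ 9.38 MΩ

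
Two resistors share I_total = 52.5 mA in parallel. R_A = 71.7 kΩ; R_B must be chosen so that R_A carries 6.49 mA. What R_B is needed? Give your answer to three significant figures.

R_B ≈ 10.1 kΩ

In a two-way split, I_A/I_total = R_B/(R_A + R_B).
6.49/52.5 = R_B/(R_A + R_B) → R_B = R_A · (0.1236)/(1 − 0.1236) = 71.7 × 0.1411 = 10.11 kΩ.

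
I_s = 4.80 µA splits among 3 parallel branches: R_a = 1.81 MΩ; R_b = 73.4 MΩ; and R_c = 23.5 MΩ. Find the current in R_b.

Total conductance ΣG = 1/1.81 + 1/73.4 + 1/23.5 = 0.6087 (units of 1/MΩ).
By the current-divider rule, I = I_s · G_k/ΣG = 4.80 × 0.02238 = 0.1074 µA.

I ≈ 0.107 µA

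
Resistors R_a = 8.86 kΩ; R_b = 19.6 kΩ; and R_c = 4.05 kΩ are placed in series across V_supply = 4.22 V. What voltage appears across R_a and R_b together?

V ≈ 3.69 V

Total series resistance ΣR = 8.86 + 19.6 + 4.05 = 32.51 kΩ.
R_{R_a..R_b} = 8.86 + 19.6 = 28.46 kΩ.
Voltage divider: V = V_supply · (28.46 / 32.51) = 4.22 × 0.8754 = 3.694 V.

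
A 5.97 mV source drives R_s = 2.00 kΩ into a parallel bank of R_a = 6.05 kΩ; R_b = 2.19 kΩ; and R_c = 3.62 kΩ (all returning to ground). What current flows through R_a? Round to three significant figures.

Combine the parallel branches: R_p = (1/6.05 + 1/2.19 + 1/3.62)⁻¹ = 1.113 kΩ.
Node voltage V_A = V_DC · R_p/(R_s + R_p) = 5.97 × 0.3576 = 2.135 mV.
Branch current I = V_A/R_a = 2.135/6.05 = 0.3529 µA.

I ≈ 0.353 µA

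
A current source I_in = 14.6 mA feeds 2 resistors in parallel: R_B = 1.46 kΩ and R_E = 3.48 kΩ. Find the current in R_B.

Two-branch current divider: I_k = I_in · R_other/(R_1 + R_2).
I(R_B) = 14.6 × 3.48/(1.46 + 3.48) = 14.6 × 0.7045 = 10.29 mA.

I ≈ 10.3 mA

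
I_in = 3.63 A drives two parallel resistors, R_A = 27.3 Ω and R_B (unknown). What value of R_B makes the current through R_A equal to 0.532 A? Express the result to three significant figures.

The fraction through R_A equals R_B/(R_A+R_B).
0.532/3.63 = R_B/(R_A + R_B) → R_B = R_A · (0.1466)/(1 − 0.1466) = 27.3 × 0.1717 = 4.688 Ω.

R_B ≈ 4.69 Ω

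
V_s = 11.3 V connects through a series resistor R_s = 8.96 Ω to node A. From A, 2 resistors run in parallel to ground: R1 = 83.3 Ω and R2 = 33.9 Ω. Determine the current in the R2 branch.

I ≈ 0.243 A

Combine the parallel branches: R_p = (1/83.3 + 1/33.9)⁻¹ = 24.09 Ω.
Node voltage V_A = V_s · R_p/(R_s + R_p) = 11.3 × 0.7289 = 8.237 V.
Branch current I = V_A/R2 = 8.237/33.9 = 0.2430 A.
(Equivalently: I_total = 0.3419 A, then current-divider fraction G_k/ΣG = 0.7108.)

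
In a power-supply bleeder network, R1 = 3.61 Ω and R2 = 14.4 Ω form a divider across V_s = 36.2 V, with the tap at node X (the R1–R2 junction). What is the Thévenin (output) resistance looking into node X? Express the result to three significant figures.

Zeroing V_s shorts the top of R1 to ground, so R_th = R1 ‖ R2 = 2.886 Ω.

R_th ≈ 2.89 Ω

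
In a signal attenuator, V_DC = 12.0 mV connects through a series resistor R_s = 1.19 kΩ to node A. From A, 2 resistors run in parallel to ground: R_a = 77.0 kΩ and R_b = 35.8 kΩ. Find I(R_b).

Equivalent of the parallel group: R_p = 24.44 kΩ.
Node voltage V_A = V_DC · R_p/(R_s + R_p) = 12.0 × 0.9536 = 11.44 mV.
I(R_b) = V_A / R_b = 11.44/35.8 = 0.3196 µA.
(Equivalently: I_total = 0.4682 µA, then current-divider fraction G_k/ΣG = 0.6826.)

I ≈ 0.320 µA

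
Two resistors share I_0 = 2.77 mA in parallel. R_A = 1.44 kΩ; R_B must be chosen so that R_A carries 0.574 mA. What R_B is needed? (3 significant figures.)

In a two-way split, I_A/I_0 = R_B/(R_A + R_B).
With f = 0.2072, R_B = R_A · f/(1−f) = 1.44 × 0.2614 = 0.3764 kΩ.

R_B ≈ 0.376 kΩ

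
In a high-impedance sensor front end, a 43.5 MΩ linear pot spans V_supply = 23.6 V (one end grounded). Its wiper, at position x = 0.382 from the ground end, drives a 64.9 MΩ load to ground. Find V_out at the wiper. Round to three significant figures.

Split the track: R_lower = x·R_p = 16.62 MΩ, R_upper = (1−x)·R_p = 26.88 MΩ.
(x·R_p) ‖ R_L = 13.23 MΩ.
V_out = 23.6 × 13.23/(26.88 + 13.23) = 7.784 V.

V_out ≈ 7.78 V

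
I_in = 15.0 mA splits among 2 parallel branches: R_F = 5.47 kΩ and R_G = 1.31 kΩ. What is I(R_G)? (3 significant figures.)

I ≈ 12.1 mA

For two parallel branches, I_k = I_in · (other R)/(sum of R).
So I = 15.0 × 5.47/6.780 = 12.10 mA.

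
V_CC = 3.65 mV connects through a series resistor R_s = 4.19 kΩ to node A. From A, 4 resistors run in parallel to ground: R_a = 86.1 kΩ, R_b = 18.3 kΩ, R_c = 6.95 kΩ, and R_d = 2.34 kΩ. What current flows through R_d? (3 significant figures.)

I ≈ 0.425 µA

Equivalent of the parallel group: R_p = 1.569 kΩ.
Node voltage V_A = V_CC · R_p/(R_s + R_p) = 3.65 × 0.2724 = 0.9943 mV.
I(R_d) = V_A / R_d = 0.9943/2.34 = 0.4249 µA.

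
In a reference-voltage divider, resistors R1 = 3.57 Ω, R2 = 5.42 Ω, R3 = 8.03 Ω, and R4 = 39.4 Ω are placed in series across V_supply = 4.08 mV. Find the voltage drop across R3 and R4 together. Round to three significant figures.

Series total: ΣR = 3.57 + 5.42 + 8.03 + 39.4 = 56.42 Ω.
R_{R3..R4} = 8.03 + 39.4 = 47.43 Ω.
Voltage divider: V = V_supply · (47.43 / 56.42) = 4.08 × 0.8407 = 3.430 mV.

V ≈ 3.43 mV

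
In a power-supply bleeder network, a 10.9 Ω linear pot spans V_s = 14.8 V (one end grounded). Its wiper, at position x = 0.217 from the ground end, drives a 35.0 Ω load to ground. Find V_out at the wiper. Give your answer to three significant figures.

Lower segment x·R_p = 2.365 Ω; upper segment (1−x)·R_p = 8.535 Ω.
R_L loads the lower segment: effective lower R = 2.216 Ω.
Loaded-divider output: V_out = 14.8 × 0.2061 = 3.050 V.

V_out ≈ 3.05 V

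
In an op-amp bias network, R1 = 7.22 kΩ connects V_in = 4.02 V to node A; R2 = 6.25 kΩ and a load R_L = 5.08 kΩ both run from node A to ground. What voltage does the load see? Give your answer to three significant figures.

V_out ≈ 1.12 V

First combine the lower leg with the load: R2 ‖ R_L = 2.802 kΩ.
Voltage divider with the loaded lower leg: V_out = 4.02 × 2.802/(7.22 + 2.802) = 4.02 × 0.2796 = 1.124 V.
(Unloaded it would be 1.87 V; the load pulls it down.)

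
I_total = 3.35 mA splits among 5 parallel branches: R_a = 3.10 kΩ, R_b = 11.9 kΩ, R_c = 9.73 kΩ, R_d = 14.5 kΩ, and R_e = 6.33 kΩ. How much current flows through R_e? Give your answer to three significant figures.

I ≈ 0.719 mA

Conductances: ΣG = 1/3.10 + 1/11.9 + 1/9.73 + 1/14.5 + 1/6.33 = 0.7363 (1/kΩ).
Current divider: I(R_e) = I_total · G_k/ΣG = 3.35 × (0.1580/0.7363) = 3.35 × 0.2145 = 0.7187 mA.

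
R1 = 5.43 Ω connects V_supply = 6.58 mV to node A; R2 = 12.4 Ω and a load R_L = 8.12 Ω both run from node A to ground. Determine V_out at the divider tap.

R2 ‖ R_L = (12.4 × 8.12)/(12.4 + 8.12) = 4.907 Ω.
Voltage divider with the loaded lower leg: V_out = 6.58 × 4.907/(5.43 + 4.907) = 6.58 × 0.4747 = 3.123 mV.
(Unloaded it would be 4.58 mV; the load pulls it down.)

V_out ≈ 3.12 mV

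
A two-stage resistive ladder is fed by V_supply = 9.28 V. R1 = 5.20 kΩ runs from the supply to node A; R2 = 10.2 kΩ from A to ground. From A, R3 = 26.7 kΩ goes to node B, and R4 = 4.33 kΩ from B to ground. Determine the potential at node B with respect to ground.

Looking into the second stage from A: R3 + R4 = 31.03 kΩ appears in parallel with R2.
Effective lower resistance at A: R2 ‖ 31.03 = 7.677 kΩ.
First divider: V_A = V_supply · 7.677/(5.20 + 7.677) = 5.532 V.
Then the unloaded second divider: V_B = V_A × R4/(R3+R4) = 5.532 × 0.1395 = 0.7720 V.

V_B ≈ 0.772 V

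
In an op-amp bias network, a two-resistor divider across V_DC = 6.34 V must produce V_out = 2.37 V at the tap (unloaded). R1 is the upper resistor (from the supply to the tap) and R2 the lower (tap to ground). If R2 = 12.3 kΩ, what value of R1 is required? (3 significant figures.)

R1 ≈ 20.6 kΩ

V_out/V_DC = R2/(R1+R2) = 0.3738.
R1 = R2·(1/k − 1) = 12.3 × 1.675 = 20.60 kΩ.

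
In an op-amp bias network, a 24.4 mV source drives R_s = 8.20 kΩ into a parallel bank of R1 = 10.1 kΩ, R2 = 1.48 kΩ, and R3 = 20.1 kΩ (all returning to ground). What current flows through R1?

I ≈ 0.311 µA

Equivalent of the parallel group: R_p = 1.213 kΩ.
Node voltage V_A = V_DC · R_p/(R_s + R_p) = 24.4 × 0.1289 = 3.144 mV.
I(R1) = V_A / R1 = 3.144/10.1 = 0.3113 µA.
(Equivalently: I_total = 2.592 µA, then current-divider fraction G_k/ΣG = 0.1201.)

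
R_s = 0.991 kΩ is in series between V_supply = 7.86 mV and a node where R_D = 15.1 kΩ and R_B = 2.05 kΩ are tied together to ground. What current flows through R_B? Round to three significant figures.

Equivalent of the parallel group: R_p = 1.805 kΩ.
Node voltage V_A = V_supply · R_p/(R_s + R_p) = 7.86 × 0.6456 = 5.074 mV.
I(R_B) = V_A / R_B = 5.074/2.05 = 2.475 µA.
(Equivalently: I_total = 2.811 µA, then current-divider fraction G_k/ΣG = 0.8805.)

I ≈ 2.48 µA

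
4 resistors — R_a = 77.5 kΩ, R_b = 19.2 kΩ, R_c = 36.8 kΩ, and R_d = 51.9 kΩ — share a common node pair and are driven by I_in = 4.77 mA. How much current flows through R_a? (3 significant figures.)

I ≈ 0.552 mA

Total conductance ΣG = 1/77.5 + 1/19.2 + 1/36.8 + 1/51.9 = 0.1114 (units of 1/kΩ).
Current divider: I(R_a) = I_in · G_k/ΣG = 4.77 × (0.01290/0.1114) = 4.77 × 0.1158 = 0.5524 mA.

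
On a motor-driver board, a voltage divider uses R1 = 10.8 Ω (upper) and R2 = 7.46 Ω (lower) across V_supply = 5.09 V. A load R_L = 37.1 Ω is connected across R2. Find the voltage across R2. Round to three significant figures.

V_out ≈ 1.86 V

R2 ‖ R_L = (7.46 × 37.1)/(7.46 + 37.1) = 6.211 Ω.
Then V_out = V_supply · R2'/(R1 + R2') = 5.09 × 6.211/17.01 = 1.858 V.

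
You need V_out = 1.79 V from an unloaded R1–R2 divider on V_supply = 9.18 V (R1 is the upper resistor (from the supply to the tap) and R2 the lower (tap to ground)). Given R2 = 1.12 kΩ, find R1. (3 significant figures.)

V_out/V_supply = R2/(R1+R2) = 0.1950.
So R1 = R2 · (V_supply/V_out − 1) = 1.12 × (9.18/1.79 − 1) = 1.12 × 4.128 = 4.624 kΩ.

R1 ≈ 4.62 kΩ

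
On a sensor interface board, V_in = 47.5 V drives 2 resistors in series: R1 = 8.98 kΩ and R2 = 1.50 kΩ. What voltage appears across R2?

ΣR = 8.98 + 1.50 = 10.48 kΩ.
V = V_in · R/ΣR = 47.5 × 0.1431 = 6.799 V.

V ≈ 6.80 V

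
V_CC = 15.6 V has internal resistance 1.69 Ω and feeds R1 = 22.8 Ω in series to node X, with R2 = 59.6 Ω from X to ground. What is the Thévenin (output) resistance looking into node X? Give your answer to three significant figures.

R_th ≈ 17.4 Ω

R1' = 1.69 + 22.8 = 24.49 Ω (source resistance + R1).
With V_CC suppressed (replaced by a short), R_th = R1' ‖ R2 = (24.49 × 59.6)/(24.49 + 59.6) = 17.36 Ω.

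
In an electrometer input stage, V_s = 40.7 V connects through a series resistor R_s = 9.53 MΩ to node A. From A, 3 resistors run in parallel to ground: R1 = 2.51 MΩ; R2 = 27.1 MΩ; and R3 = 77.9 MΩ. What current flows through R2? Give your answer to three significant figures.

Parallel bank: R_p = 1/(1/2.51 + 1/27.1 + 1/77.9) = 2.231 MΩ.
Node voltage V_A = V_s · R_p/(R_s + R_p) = 40.7 × 0.1897 = 7.722 V.
I(R2) = V_A / R2 = 7.722/27.1 = 0.2849 µA.
(Check via current divider: I_total = 3.460 µA; share G_k/ΣG = 0.08234 → same result.)

I ≈ 0.285 µA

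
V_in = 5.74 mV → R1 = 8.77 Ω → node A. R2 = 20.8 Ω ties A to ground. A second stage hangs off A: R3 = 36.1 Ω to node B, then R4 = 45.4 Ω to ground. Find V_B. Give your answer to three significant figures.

The second stage (R3 + R4 = 81.50 Ω) loads node A in parallel with R2.
Effective lower resistance at A: R2 ‖ 81.50 = 16.57 Ω.
First divider: V_A = V_in · 16.57/(8.77 + 16.57) = 3.753 mV.
Then the unloaded second divider: V_B = V_A × R4/(R3+R4) = 3.753 × 0.5571 = 2.091 mV.

V_B ≈ 2.09 mV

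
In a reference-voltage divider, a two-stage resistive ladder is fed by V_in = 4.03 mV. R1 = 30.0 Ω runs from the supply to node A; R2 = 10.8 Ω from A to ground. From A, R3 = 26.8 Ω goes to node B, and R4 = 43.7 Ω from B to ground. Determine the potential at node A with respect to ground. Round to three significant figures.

V_A ≈ 0.959 mV

Looking into the second stage from A: R3 + R4 = 70.50 Ω appears in parallel with R2.
R2 ‖ (R3+R4) = 9.365 Ω.
V_A = 4.03 × 9.365/(30.0 + 9.365) = 0.9588 mV.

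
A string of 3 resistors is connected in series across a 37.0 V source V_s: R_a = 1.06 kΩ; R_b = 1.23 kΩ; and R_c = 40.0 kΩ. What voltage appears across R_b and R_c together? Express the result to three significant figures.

V ≈ 36.1 V

Series total: ΣR = 1.06 + 1.23 + 40.0 = 42.29 kΩ.
R_{R_b..R_c} = 1.23 + 40.0 = 41.23 kΩ.
Voltage divider: V = V_s · (41.23 / 42.29) = 37.0 × 0.9749 = 36.07 V.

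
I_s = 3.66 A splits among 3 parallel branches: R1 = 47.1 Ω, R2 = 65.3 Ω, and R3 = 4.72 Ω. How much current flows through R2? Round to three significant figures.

I ≈ 0.226 A

Total conductance ΣG = 1/47.1 + 1/65.3 + 1/4.72 = 0.2484 (units of 1/Ω).
R2 takes the fraction G_k/ΣG = 0.01531/0.2484 = 0.06165, so I = 3.66 × 0.06165 = 0.2256 A.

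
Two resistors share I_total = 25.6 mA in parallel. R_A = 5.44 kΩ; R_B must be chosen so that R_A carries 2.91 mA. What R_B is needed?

R_B ≈ 0.698 kΩ

In a two-way split, I_A/I_total = R_B/(R_A + R_B).
2.91/25.6 = R_B/(R_A + R_B) → R_B = R_A · (0.1137)/(1 − 0.1137) = 5.44 × 0.1283 = 0.6977 kΩ.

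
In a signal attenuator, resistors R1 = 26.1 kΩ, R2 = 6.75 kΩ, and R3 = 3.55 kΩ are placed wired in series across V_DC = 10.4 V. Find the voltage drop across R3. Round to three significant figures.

V ≈ 1.01 V

Total series resistance ΣR = 26.1 + 6.75 + 3.55 = 36.40 kΩ.
By the voltage-divider rule, V = 10.4 × 3.550/36.40 = 1.014 V.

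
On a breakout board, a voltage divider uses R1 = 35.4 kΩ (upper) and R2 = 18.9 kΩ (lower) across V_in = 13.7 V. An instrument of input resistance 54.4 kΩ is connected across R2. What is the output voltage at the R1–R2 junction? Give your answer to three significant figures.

V_out ≈ 3.89 V

First combine the lower leg with the load: R2 ‖ R_L = 14.03 kΩ.
Now apply the divider: V_out = 13.7 × 0.2838 = 3.888 V.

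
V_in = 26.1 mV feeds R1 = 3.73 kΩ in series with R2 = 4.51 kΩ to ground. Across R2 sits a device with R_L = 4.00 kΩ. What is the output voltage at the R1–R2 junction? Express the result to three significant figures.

V_out ≈ 9.46 mV

The load sits in parallel with R2, giving an effective lower resistance R2' = R2·R_L/(R2+R_L) = 2.120 kΩ.
Voltage divider with the loaded lower leg: V_out = 26.1 × 2.120/(3.73 + 2.120) = 26.1 × 0.3624 = 9.458 mV.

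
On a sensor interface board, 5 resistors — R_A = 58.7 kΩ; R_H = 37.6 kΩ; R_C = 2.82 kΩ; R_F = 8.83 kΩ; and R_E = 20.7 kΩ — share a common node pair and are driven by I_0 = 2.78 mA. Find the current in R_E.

I ≈ 0.240 mA

Conductances: ΣG = 1/58.7 + 1/37.6 + 1/2.82 + 1/8.83 + 1/20.7 = 0.5598 (1/kΩ).
R_E takes the fraction G_k/ΣG = 0.04831/0.5598 = 0.08630, so I = 2.78 × 0.08630 = 0.2399 mA.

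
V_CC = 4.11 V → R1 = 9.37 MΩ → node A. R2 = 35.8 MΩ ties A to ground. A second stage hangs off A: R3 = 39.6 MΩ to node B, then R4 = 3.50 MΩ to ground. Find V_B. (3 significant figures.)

The second stage (R3 + R4 = 43.10 MΩ) loads node A in parallel with R2.
Effective lower resistance at A: R2 ‖ 43.10 = 19.56 MΩ.
V_A = 4.11 × 19.56/(9.37 + 19.56) = 2.779 V.
V_B = V_A × 0.08121 = 0.2256 V.

V_B ≈ 0.226 V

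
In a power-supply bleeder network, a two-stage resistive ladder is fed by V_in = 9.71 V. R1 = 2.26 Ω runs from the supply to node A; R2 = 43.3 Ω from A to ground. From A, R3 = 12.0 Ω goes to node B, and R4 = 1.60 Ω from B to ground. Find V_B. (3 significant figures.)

The second stage (R3 + R4 = 13.60 Ω) loads node A in parallel with R2.
Effective lower resistance at A: R2 ‖ 13.60 = 10.35 Ω.
First divider: V_A = V_in · 10.35/(2.26 + 10.35) = 7.970 V.
Stage 2 is unloaded, so V_B = V_A · R4/(R3+R4) = 7.970 × 1.60/13.60 = 0.9376 V.

V_B ≈ 0.938 V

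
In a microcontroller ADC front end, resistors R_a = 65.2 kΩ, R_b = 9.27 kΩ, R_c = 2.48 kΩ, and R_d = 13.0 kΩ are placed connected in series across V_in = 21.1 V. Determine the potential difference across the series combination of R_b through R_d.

Total series resistance ΣR = 65.2 + 9.27 + 2.48 + 13.0 = 89.95 kΩ.
R_{R_b..R_d} = 9.27 + 2.48 + 13.0 = 24.75 kΩ.
V = V_in · R/ΣR = 21.1 × 0.2752 = 5.806 V.

V ≈ 5.81 V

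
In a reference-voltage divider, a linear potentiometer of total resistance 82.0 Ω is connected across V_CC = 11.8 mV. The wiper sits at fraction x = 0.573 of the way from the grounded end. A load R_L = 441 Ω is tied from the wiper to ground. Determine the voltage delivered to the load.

Lower segment x·R_p = 46.99 Ω; upper segment (1−x)·R_p = 35.01 Ω.
Lower segment in parallel with the load: 46.99 ‖ 441 = 42.46 Ω.
Loaded-divider output: V_out = 11.8 × 0.5481 = 6.467 mV.

V_out ≈ 6.47 mV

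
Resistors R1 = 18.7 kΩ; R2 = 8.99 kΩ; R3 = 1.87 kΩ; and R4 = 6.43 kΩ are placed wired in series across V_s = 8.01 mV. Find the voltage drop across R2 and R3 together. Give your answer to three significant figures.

Total series resistance ΣR = 18.7 + 8.99 + 1.87 + 6.43 = 35.99 kΩ.
R_{R2..R3} = 8.99 + 1.87 = 10.86 kΩ.
Voltage divider: V = V_s · (10.86 / 35.99) = 8.01 × 0.3018 = 2.417 mV.

V ≈ 2.42 mV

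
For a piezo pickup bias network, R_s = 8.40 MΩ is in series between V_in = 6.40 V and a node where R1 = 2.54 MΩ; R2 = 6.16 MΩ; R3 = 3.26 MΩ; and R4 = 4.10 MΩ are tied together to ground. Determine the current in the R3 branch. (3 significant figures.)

I ≈ 0.191 µA

Equivalent of the parallel group: R_p = 0.9036 MΩ.
V_A by voltage divider: V_A = 6.40 × 0.9036/(8.40 + 0.9036) = 0.6216 V.
Branch current I = V_A/R3 = 0.6216/3.26 = 0.1907 µA.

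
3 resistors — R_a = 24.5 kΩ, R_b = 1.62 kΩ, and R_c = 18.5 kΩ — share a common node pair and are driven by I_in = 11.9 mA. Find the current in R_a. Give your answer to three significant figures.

Total conductance ΣG = 1/24.5 + 1/1.62 + 1/18.5 = 0.7122 (units of 1/kΩ).
R_a takes the fraction G_k/ΣG = 0.04082/0.7122 = 0.05731, so I = 11.9 × 0.05731 = 0.6820 mA.

I ≈ 0.682 mA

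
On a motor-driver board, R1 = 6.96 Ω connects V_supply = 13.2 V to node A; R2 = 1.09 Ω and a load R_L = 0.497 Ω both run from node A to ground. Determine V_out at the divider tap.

The load sits in parallel with R2, giving an effective lower resistance R2' = R2·R_L/(R2+R_L) = 0.3414 Ω.
Now apply the divider: V_out = 13.2 × 0.04675 = 0.6171 V.

V_out ≈ 0.617 V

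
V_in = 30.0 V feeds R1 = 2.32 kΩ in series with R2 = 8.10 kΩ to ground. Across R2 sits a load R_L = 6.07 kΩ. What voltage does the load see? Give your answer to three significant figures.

V_out ≈ 18.0 V

First combine the lower leg with the load: R2 ‖ R_L = 3.470 kΩ.
Now apply the divider: V_out = 30.0 × 0.5993 = 17.98 V.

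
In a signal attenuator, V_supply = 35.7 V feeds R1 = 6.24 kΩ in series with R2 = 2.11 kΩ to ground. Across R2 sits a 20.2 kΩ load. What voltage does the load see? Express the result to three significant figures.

V_out ≈ 8.37 V

The load sits in parallel with R2, giving an effective lower resistance R2' = R2·R_L/(R2+R_L) = 1.910 kΩ.
Then V_out = V_supply · R2'/(R1 + R2') = 35.7 × 1.910/8.150 = 8.368 V.
(Unloaded it would be 9.02 V; the load pulls it down.)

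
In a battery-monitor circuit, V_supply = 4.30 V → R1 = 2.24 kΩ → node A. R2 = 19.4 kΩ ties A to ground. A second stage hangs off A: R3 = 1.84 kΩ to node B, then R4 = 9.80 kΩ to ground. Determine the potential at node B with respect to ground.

V_B ≈ 2.77 V

Looking into the second stage from A: R3 + R4 = 11.64 kΩ appears in parallel with R2.
Effective lower resistance at A: R2 ‖ 11.64 = 7.275 kΩ.
So V_A = 4.30 × 0.7646 = 3.288 V.
Then the unloaded second divider: V_B = V_A × R4/(R3+R4) = 3.288 × 0.8419 = 2.768 V.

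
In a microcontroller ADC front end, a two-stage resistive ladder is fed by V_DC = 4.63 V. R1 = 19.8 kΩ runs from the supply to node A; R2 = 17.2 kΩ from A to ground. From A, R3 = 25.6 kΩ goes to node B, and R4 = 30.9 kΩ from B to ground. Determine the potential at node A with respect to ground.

Node A sees R2 in parallel with the series input of stage 2, R3 + R4 = 56.50 kΩ.
R2 ‖ (R3+R4) = 13.19 kΩ.
V_A = 4.63 × 13.19/(19.8 + 13.19) = 1.851 V.

V_A ≈ 1.85 V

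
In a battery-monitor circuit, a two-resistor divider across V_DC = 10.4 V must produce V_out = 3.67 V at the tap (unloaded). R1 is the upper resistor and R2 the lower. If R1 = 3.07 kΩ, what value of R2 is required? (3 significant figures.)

Required fraction k = V_out/V_DC = 0.3529.
R2 = R1 · 0.3529/(1 − 0.3529) = 1.674 kΩ.

R2 ≈ 1.67 kΩ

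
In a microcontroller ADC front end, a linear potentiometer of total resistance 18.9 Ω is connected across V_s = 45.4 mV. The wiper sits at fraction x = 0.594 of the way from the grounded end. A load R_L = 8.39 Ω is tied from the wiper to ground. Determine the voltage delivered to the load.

Split the track: R_lower = x·R_p = 11.23 Ω, R_upper = (1−x)·R_p = 7.673 Ω.
R_L loads the lower segment: effective lower R = 4.802 Ω.
V_out = 45.4 × 4.802/(7.673 + 4.802) = 17.47 mV.
(Unloaded: V_out = x·V_s = 27.0 mV.)

V_out ≈ 17.5 mV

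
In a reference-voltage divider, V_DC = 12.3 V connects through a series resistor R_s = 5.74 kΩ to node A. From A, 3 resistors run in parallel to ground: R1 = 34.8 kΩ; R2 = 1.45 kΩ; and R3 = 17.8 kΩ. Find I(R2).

I ≈ 1.56 mA

Equivalent of the parallel group: R_p = 1.291 kΩ.
V_A by voltage divider: V_A = 12.3 × 1.291/(5.74 + 1.291) = 2.259 V.
Branch current I = V_A/R2 = 2.259/1.45 = 1.558 mA.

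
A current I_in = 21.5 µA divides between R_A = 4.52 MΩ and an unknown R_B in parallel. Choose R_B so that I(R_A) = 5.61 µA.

In a two-way split, I_A/I_in = R_B/(R_A + R_B).
With f = 0.2609, R_B = R_A · f/(1−f) = 4.52 × 0.3531 = 1.596 MΩ.

R_B ≈ 1.60 MΩ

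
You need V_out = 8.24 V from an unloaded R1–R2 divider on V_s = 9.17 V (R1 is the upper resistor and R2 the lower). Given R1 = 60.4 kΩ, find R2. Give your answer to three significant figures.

R2 ≈ 535 kΩ

Required fraction k = V_out/V_s = 0.8986.
Rearranging, R2 = R1·k/(1−k) = 60.4 × 8.860 = 535.2 kΩ.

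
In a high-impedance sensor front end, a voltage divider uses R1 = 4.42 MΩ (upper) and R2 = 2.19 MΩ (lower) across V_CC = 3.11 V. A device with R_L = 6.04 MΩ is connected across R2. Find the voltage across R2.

V_out ≈ 0.829 V

The load sits in parallel with R2, giving an effective lower resistance R2' = R2·R_L/(R2+R_L) = 1.607 MΩ.
Then V_out = V_CC · R2'/(R1 + R2') = 3.11 × 1.607/6.027 = 0.8293 V.
(Unloaded it would be 1.03 V; the load pulls it down.)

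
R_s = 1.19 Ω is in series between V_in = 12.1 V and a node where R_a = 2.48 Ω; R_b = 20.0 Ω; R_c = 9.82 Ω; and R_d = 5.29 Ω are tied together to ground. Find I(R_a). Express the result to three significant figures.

I ≈ 2.59 A

Combine the parallel branches: R_p = (1/2.48 + 1/20.0 + 1/9.82 + 1/5.29)⁻¹ = 1.344 Ω.
V_A = 12.1 × 1.344/2.534 = 6.417 V.
Branch current I = V_A/R_a = 6.417/2.48 = 2.588 A.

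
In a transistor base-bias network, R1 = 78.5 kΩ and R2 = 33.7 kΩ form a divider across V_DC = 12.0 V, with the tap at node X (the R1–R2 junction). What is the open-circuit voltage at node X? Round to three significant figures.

V_th ≈ 3.60 V

With X open, the divider is unloaded: V_th = 12.0 × 33.7/112.2 = 3.604 V.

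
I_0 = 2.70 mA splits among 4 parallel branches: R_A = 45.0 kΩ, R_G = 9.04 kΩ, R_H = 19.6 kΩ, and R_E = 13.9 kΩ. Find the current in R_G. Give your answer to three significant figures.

Total conductance ΣG = 1/45.0 + 1/9.04 + 1/19.6 + 1/13.9 = 0.2558 (units of 1/kΩ).
R_G takes the fraction G_k/ΣG = 0.1106/0.2558 = 0.4324, so I = 2.70 × 0.4324 = 1.168 mA.

I ≈ 1.17 mA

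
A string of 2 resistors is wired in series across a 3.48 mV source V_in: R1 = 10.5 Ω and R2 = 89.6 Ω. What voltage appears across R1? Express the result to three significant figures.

V ≈ 0.365 mV

ΣR = 10.5 + 89.6 = 100.1 Ω.
By the voltage-divider rule, V = 3.48 × 10.50/100.1 = 0.3650 mV.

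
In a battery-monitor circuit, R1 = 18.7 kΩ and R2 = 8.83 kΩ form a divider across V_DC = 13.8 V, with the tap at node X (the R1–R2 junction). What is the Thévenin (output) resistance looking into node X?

R_th ≈ 6.00 kΩ

With V_DC suppressed (replaced by a short), R_th = R1 ‖ R2 = (18.70 × 8.83)/(18.70 + 8.83) = 5.998 kΩ.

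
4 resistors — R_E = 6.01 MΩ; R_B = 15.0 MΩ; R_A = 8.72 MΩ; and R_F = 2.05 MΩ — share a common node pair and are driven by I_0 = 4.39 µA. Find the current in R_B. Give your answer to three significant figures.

Total conductance ΣG = 1/6.01 + 1/15.0 + 1/8.72 + 1/2.05 = 0.8355 (units of 1/MΩ).
By the current-divider rule, I = I_0 · G_k/ΣG = 4.39 × 0.07979 = 0.3503 µA.

I ≈ 0.350 µA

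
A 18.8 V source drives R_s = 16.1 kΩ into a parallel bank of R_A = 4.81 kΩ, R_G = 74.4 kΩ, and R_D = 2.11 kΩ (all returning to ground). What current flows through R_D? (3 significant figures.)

Equivalent of the parallel group: R_p = 1.438 kΩ.
Node voltage V_A = V_DC · R_p/(R_s + R_p) = 18.8 × 0.08201 = 1.542 V.
I(R_D) = V_A / R_D = 1.542/2.11 = 0.7307 mA.
(Equivalently: I_total = 1.072 mA, then current-divider fraction G_k/ΣG = 0.6816.)

I ≈ 0.731 mA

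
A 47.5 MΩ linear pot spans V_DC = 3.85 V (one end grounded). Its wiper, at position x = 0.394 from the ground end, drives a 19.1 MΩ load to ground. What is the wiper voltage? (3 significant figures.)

V_out ≈ 0.952 V

The pot divides into 28.79 MΩ above the wiper and 18.71 MΩ below.
R_L loads the lower segment: effective lower R = 9.453 MΩ.
Loaded-divider output: V_out = 3.85 × 0.2472 = 0.9518 V.
(Unloaded: V_out = x·V_DC = 1.52 V.)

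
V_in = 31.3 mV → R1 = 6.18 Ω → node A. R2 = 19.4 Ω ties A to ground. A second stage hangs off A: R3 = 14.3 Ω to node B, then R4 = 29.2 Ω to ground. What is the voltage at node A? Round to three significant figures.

Node A sees R2 in parallel with the series input of stage 2, R3 + R4 = 43.50 Ω.
Effective lower resistance at A: R2 ‖ 43.50 = 13.42 Ω.
First divider: V_A = V_in · 13.42/(6.18 + 13.42) = 21.43 mV.

V_A ≈ 21.4 mV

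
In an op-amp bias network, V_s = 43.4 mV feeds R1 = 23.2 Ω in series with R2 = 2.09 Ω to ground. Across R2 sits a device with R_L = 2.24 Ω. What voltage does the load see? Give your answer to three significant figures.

The load sits in parallel with R2, giving an effective lower resistance R2' = R2·R_L/(R2+R_L) = 1.081 Ω.
Voltage divider with the loaded lower leg: V_out = 43.4 × 1.081/(23.2 + 1.081) = 43.4 × 0.04453 = 1.933 mV.
(Unloaded it would be 3.59 mV; the load pulls it down.)

V_out ≈ 1.93 mV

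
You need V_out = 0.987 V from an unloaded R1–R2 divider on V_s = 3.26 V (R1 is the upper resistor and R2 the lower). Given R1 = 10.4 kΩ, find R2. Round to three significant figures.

R2 ≈ 4.52 kΩ

Required fraction k = V_out/V_s = 0.3028.
So R2 = R1 · V_out/(V_s − V_out) = 10.4 × 0.987/(3.26 − 0.987) = 10.4 × 0.4342 = 4.516 kΩ.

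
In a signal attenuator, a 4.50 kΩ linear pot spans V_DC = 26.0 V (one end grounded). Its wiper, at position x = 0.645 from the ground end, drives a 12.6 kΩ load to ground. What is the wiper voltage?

Lower segment x·R_p = 2.902 kΩ; upper segment (1−x)·R_p = 1.597 kΩ.
R_L loads the lower segment: effective lower R = 2.359 kΩ.
V_out = 26.0 × 2.359/(1.597 + 2.359) = 15.50 V.

V_out ≈ 15.5 V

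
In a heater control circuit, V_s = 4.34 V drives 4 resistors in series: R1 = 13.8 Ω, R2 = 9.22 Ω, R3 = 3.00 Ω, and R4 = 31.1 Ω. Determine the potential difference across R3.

Total series resistance ΣR = 13.8 + 9.22 + 3.00 + 31.1 = 57.12 Ω.
V = V_s · R/ΣR = 4.34 × 0.05252 = 0.2279 V.

V ≈ 0.228 V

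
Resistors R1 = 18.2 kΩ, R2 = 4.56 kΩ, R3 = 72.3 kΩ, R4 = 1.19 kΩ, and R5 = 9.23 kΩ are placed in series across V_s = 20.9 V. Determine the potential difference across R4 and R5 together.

ΣR = 18.2 + 4.56 + 72.3 + 1.19 + 9.23 = 105.5 kΩ.
R_{R4..R5} = 1.19 + 9.23 = 10.42 kΩ.
Voltage divider: V = V_s · (10.42 / 105.5) = 20.9 × 0.09879 = 2.065 V.

V ≈ 2.06 V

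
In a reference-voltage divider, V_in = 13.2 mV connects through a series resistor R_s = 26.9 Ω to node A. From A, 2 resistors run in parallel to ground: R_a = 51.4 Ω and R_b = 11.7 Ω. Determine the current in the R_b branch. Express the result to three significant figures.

Equivalent of the parallel group: R_p = 9.531 Ω.
Node voltage V_A = V_in · R_p/(R_s + R_p) = 13.2 × 0.2616 = 3.453 mV.
Branch current I = V_A/R_b = 3.453/11.7 = 0.2951 mA.

I ≈ 0.295 mA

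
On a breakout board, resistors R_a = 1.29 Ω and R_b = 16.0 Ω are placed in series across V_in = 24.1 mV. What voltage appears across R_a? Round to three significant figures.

Series total: ΣR = 1.29 + 16.0 = 17.29 Ω.
Voltage divider: V = V_in · (1.290 / 17.29) = 24.1 × 0.07461 = 1.798 mV.

V ≈ 1.80 mV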